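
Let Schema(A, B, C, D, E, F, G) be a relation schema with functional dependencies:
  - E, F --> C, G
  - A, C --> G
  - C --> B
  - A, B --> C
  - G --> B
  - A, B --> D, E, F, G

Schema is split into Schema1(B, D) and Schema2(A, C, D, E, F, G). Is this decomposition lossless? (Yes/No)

No

Common attributes: {D}; their closure is {D}.
Neither Schema1 nor Schema2 is contained in that closure, so the decomposition is lossy.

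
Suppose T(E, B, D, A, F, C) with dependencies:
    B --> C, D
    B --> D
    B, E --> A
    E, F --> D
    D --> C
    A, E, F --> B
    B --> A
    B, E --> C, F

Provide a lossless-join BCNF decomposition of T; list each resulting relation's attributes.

Candidate keys of the original relation: {A, E, F}, {B, E}.
{A, B, C, D, E, F}: {B} determines {A, B, C, D} here but is not a superkey — split on B --> A, C, D, giving {A, B, C, D} and {B, E, F}.
{A, B, C, D}: {D} determines {C, D} here but is not a superkey — split on D --> C, giving {C, D} and {A, B, D}.
{C, D} is in BCNF.
{A, B, D} is in BCNF.
{B, E, F} is in BCNF.

{A, B, D}; {B, E, F}; {C, D}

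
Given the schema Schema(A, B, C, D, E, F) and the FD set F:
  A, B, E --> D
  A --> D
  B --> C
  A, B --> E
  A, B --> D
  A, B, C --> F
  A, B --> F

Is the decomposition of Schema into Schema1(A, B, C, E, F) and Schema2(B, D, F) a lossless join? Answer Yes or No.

Schema1 ∩ Schema2 = {B, F}; its closure under F is {B, C, F}.
Schema1 ⊄ {B, C, F} and Schema2 ⊄ {B, C, F}, so the split is lossy.

No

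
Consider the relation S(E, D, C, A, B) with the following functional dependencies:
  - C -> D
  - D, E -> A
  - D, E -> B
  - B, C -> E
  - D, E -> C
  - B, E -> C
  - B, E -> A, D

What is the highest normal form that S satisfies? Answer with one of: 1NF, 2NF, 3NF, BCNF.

3NF

Candidate keys: {B, C}, {B, E}, {C, E}, {D, E}. Prime attributes: {B, C, D, E}.
For C -> D we have {C}⁺ = {C, D}; {C} is not a superkey, so BCNF fails.
But every attribute on its right side ({D}) is prime, and the same holds for every other non-superkey FD, so 3NF still holds.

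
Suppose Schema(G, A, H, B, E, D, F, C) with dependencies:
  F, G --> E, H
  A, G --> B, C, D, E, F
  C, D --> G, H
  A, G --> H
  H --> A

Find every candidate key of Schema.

{A, G}⁺ = {A, B, C, D, E, F, G, H}, which is every attribute, so {A, G} is a candidate key.
{C, D}⁺ = {A, B, C, D, E, F, G, H}, which is every attribute, so {C, D} is a candidate key.
{F, G}⁺ = {A, B, C, D, E, F, G, H}, which is every attribute, so {F, G} is a candidate key.
{G, H}⁺ = {A, B, C, D, E, F, G, H}, which is every attribute, so {G, H} is a candidate key.
No proper subset of any of these is a key, and no other minimal superkey exists.

{A, G}, {C, D}, {F, G}, {G, H}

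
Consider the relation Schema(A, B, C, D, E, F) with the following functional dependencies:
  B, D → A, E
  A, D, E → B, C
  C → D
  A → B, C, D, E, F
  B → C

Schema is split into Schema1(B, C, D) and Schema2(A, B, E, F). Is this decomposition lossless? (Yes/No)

Yes

Schema1 ∩ Schema2 = {B}; its closure under F is {A, B, C, D, E, F}.
This includes all of Schema1, so the common attributes are a superkey of Schema1 — the join is lossless.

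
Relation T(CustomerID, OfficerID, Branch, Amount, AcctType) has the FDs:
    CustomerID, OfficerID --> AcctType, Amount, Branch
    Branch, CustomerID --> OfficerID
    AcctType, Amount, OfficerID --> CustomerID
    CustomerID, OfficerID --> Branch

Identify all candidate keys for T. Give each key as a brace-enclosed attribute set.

{AcctType, Amount, OfficerID}, {Branch, CustomerID}, {CustomerID, OfficerID}

{Branch, CustomerID}⁺ = {AcctType, Amount, Branch, CustomerID, OfficerID}, which is every attribute, so {Branch, CustomerID} is a candidate key.
{CustomerID, OfficerID}⁺ = {AcctType, Amount, Branch, CustomerID, OfficerID}, which is every attribute, so {CustomerID, OfficerID} is a candidate key.
{AcctType, Amount, OfficerID}⁺ = {AcctType, Amount, Branch, CustomerID, OfficerID}, which is every attribute, so {AcctType, Amount, OfficerID} is a candidate key.
These are minimal and exhaustive — every other superkey contains one of them.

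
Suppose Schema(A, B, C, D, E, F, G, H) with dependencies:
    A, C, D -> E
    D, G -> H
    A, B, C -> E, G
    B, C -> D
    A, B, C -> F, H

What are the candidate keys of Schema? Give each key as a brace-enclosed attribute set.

{A, B, C}

{A, B, C} never appear on the right of any FD, so every key must include all of them.
{A, B, C}⁺ = {A, B, C, D, E, F, G, H}, which is every attribute, so {A, B, C} is a candidate key.
No other minimal set has full closure, so this is the only candidate key.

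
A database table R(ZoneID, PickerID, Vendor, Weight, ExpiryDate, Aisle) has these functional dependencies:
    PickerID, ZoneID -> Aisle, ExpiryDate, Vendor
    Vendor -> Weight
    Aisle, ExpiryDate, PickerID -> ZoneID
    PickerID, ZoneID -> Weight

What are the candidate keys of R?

No FD produces {PickerID}, so it must be in every candidate key.
{PickerID, ZoneID}⁺ = {Aisle, ExpiryDate, PickerID, Vendor, Weight, ZoneID}, which is every attribute, so {PickerID, ZoneID} is a candidate key.
{Aisle, ExpiryDate, PickerID}⁺ = {Aisle, ExpiryDate, PickerID, Vendor, Weight, ZoneID}, which is every attribute, so {Aisle, ExpiryDate, PickerID} is a candidate key.
Any other superkey properly contains one of these, so there are no further candidate keys.

{Aisle, ExpiryDate, PickerID}, {PickerID, ZoneID}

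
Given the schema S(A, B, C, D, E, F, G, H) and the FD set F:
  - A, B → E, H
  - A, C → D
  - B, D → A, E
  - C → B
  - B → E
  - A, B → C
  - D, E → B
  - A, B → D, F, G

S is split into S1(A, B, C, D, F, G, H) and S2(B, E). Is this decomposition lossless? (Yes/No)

S1 ∩ S2 = {B}; its closure under F is {B, E}.
S2 is contained in that closure, so S1 ∩ S2 → S2 holds and the join is lossless.

Yes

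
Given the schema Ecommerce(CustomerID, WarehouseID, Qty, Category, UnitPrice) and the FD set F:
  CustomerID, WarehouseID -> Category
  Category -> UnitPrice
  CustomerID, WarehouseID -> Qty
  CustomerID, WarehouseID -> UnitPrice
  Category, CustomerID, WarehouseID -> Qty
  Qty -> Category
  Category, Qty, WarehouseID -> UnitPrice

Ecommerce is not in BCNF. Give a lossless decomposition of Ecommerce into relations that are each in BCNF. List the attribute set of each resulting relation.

Candidate key of the original relation: {CustomerID, WarehouseID}.
{Category, CustomerID, Qty, UnitPrice, WarehouseID}: {Category} determines {Category, UnitPrice} here but is not a superkey — split on Category -> UnitPrice, giving {Category, UnitPrice} and {Category, CustomerID, Qty, WarehouseID}.
{Category, UnitPrice} is in BCNF.
{Category, CustomerID, Qty, WarehouseID}: {Qty} determines {Category, Qty} here but is not a superkey — split on Qty -> Category, giving {Category, Qty} and {CustomerID, Qty, WarehouseID}.
{Category, Qty} is in BCNF.
{CustomerID, Qty, WarehouseID} is in BCNF.

{Category, Qty}; {Category, UnitPrice}; {CustomerID, Qty, WarehouseID}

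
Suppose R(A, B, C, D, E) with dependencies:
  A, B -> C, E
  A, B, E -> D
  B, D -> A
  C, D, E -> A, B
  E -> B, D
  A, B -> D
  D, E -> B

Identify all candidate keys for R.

Closure of {E} is {A, B, C, D, E}, the whole schema; {E} is a candidate key.
Closure of {A, B} is {A, B, C, D, E}, the whole schema; {A, B} is a candidate key.
Closure of {B, D} is {A, B, C, D, E}, the whole schema; {B, D} is a candidate key.
Any other superkey properly contains one of these, so there are no further candidate keys.

{A, B}, {B, D}, {E}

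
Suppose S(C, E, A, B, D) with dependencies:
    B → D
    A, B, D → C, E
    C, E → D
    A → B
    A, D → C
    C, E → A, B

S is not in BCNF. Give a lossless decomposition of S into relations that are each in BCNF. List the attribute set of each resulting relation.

{A, B, C, E}; {B, D}

Candidate keys of the original relation: {A}, {C, E}.
In {A, B, C, D, E}, {B} is not a superkey ({B}⁺ restricted to this set is {B, D}), so split on B → D into {B, D} and {A, B, C, E}.
{B, D} has no BCNF violation.
{A, B, C, E} has no BCNF violation.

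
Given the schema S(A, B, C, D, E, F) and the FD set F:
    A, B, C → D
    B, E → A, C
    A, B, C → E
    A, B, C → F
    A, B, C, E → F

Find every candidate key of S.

{A, B, C}, {B, E}

No FD produces {B}, so it must be in every candidate key.
{B, E}⁺ = {A, B, C, D, E, F}, which is every attribute, so {B, E} is a candidate key.
{A, B, C}⁺ = {A, B, C, D, E, F}, which is every attribute, so {A, B, C} is a candidate key.
These are minimal and exhaustive — every other superkey contains one of them.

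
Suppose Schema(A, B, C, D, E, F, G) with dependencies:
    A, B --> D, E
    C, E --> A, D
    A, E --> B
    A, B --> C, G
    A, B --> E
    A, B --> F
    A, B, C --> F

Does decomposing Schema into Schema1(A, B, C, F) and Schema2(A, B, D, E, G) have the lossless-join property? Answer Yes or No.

Yes

The shared attributes are {A, B} and {A, B}⁺ = {A, B, C, D, E, F, G}.
This includes all of Schema1, so the common attributes are a superkey of Schema1 — the join is lossless.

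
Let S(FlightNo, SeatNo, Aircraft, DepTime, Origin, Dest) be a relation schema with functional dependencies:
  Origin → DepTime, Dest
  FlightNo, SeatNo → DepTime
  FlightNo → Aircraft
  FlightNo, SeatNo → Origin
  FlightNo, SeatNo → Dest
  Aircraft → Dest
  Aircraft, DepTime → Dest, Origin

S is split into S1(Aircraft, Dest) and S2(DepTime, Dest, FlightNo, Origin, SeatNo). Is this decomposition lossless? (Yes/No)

Common attributes: {Dest}; their closure is {Dest}.
Neither S1 nor S2 is contained in that closure, so the decomposition is lossy.

No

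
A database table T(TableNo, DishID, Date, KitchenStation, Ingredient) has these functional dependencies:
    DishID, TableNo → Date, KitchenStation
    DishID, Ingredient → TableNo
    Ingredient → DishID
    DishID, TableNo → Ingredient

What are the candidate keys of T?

{DishID, TableNo}, {Ingredient}

{Ingredient}⁺ = {Date, DishID, Ingredient, KitchenStation, TableNo}, which is every attribute, so {Ingredient} is a candidate key.
{DishID, TableNo}⁺ = {Date, DishID, Ingredient, KitchenStation, TableNo}, which is every attribute, so {DishID, TableNo} is a candidate key.
These are minimal and exhaustive — every other superkey contains one of them.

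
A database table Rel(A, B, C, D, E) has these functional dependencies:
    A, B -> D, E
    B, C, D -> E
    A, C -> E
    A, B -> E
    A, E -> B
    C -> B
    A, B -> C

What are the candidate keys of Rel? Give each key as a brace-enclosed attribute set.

{A} never appears on the right of any FD, so every key must include it.
{A, B}⁺ = {A, B, C, D, E} — all of the relation — so {A, B} is a candidate key.
{A, C}⁺ = {A, B, C, D, E} — all of the relation — so {A, C} is a candidate key.
{A, E}⁺ = {A, B, C, D, E} — all of the relation — so {A, E} is a candidate key.
These are minimal and exhaustive — every other superkey contains one of them.

{A, B}, {A, C}, {A, E}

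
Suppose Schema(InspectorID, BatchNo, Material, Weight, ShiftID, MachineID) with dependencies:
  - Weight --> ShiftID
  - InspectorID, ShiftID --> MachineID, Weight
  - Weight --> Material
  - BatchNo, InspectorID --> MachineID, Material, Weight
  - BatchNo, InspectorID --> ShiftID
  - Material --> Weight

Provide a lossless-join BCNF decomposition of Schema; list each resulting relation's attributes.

{BatchNo, InspectorID, Weight}; {InspectorID, MachineID, Weight}; {Material, ShiftID, Weight}

Candidate key of the original relation: {BatchNo, InspectorID}.
{BatchNo, InspectorID, MachineID, Material, ShiftID, Weight}: {Weight} determines {Material, ShiftID, Weight} here but is not a superkey — split on Weight --> Material, ShiftID, giving {Material, ShiftID, Weight} and {BatchNo, InspectorID, MachineID, Weight}.
{Material, ShiftID, Weight} has no BCNF violation.
{BatchNo, InspectorID, MachineID, Weight}: {InspectorID, Weight} determines {InspectorID, MachineID, Weight} here but is not a superkey — split on InspectorID, Weight --> MachineID, giving {InspectorID, MachineID, Weight} and {BatchNo, InspectorID, Weight}.
{InspectorID, MachineID, Weight} has no BCNF violation.
{BatchNo, InspectorID, Weight} has no BCNF violation.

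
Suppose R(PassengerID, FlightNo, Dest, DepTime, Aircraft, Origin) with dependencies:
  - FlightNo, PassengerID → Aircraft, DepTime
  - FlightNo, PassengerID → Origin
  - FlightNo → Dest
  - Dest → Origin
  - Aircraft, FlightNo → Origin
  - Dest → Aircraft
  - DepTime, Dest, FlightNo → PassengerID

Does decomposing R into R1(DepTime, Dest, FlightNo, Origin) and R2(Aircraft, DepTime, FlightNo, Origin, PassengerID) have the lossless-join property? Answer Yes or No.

Yes

R1 ∩ R2 = {DepTime, FlightNo, Origin}; its closure under F is {Aircraft, DepTime, Dest, FlightNo, Origin, PassengerID}.
R1 is contained in that closure, so R1 ∩ R2 → R1 holds and the join is lossless.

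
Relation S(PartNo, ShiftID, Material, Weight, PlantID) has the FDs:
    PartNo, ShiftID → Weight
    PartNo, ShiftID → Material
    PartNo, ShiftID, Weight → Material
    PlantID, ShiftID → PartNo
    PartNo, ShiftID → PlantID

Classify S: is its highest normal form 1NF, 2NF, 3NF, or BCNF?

BCNF

Candidate keys: {PartNo, ShiftID}, {PlantID, ShiftID}. Prime attributes: {PartNo, PlantID, ShiftID}.
Every FD has a superkey on the left, so the relation is in BCNF.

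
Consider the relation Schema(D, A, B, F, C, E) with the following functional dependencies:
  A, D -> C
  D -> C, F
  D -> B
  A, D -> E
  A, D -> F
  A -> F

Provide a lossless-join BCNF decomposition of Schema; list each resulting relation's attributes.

{A, D, E}; {B, C, D, F}

Candidate key of the original relation: {A, D}.
Within {A, B, C, D, E, F}: {D}⁺ ∩ {A, B, C, D, E, F} = {B, C, D, F}, not the whole set, so D -> B, C, F violates BCNF; decompose into {B, C, D, F} and {A, D, E}.
{B, C, D, F} is in BCNF.
{A, D, E} is in BCNF.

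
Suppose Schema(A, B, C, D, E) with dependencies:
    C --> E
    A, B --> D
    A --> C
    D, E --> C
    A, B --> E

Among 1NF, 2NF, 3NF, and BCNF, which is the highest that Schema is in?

Candidate key: {A, B}. Prime attributes: {A, B}.
C --> E breaks BCNF: {C}⁺ = {C, E}, so {C} is not a superkey.
C --> E determines the non-prime attribute {E} from a non-superkey — 3NF is violated.
Since {A} ⊂ {A, B} and {A}⁺ ⊇ {C, E} with {C, E} non-prime, there is a partial dependency; 2NF fails.

1NF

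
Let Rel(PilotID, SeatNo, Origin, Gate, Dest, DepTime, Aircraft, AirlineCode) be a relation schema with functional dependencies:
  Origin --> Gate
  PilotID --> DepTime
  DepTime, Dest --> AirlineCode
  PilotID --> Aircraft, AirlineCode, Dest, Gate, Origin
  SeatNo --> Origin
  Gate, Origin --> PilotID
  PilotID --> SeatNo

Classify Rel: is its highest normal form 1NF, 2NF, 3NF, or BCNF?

2NF

Candidate keys: {Origin}, {PilotID}, {SeatNo}. Prime attributes: {Origin, PilotID, SeatNo}.
DepTime, Dest --> AirlineCode breaks BCNF: {DepTime, Dest}⁺ = {AirlineCode, DepTime, Dest}, so {DepTime, Dest} is not a superkey.
DepTime, Dest --> AirlineCode has non-prime {AirlineCode} on the right and a non-superkey on the left, so 3NF fails.
All keys have size 1, which rules out partial dependencies — 2NF is satisfied.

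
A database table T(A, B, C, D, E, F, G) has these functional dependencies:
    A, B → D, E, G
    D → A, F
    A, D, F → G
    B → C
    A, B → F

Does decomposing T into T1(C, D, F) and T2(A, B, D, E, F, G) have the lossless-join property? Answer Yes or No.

No

T1 ∩ T2 = {D, F}; its closure under F is {A, D, F, G}.
T1 ⊄ {A, D, F, G} and T2 ⊄ {A, D, F, G}, so the split is lossy.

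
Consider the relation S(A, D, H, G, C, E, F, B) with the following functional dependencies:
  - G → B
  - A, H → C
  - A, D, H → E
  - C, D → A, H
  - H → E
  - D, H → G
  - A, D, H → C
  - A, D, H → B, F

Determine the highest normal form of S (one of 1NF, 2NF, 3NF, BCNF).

Candidate keys: {A, D, H}, {C, D}. Prime attributes: {A, C, D, H}.
G → B: {G}⁺ = {B, G}, which is not all of the attributes, so the left side is not a superkey — BCNF is violated.
Because {B} is non-prime and the left side of G → B is not a superkey, the relation is not in 3NF.
The proper key subset {H} of {A, D, H} determines non-prime {E}, so the relation is not even in 2NF.

1NF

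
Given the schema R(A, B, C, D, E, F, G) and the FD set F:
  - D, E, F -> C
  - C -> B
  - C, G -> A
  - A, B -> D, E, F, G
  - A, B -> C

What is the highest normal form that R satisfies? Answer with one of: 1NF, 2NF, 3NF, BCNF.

Candidate keys: {A, B}, {A, C}, {A, D, E, F}, {C, G}, {D, E, F, G}. Prime attributes: {A, B, C, D, E, F, G}.
D, E, F -> C breaks BCNF: {D, E, F}⁺ = {B, C, D, E, F}, so {D, E, F} is not a superkey.
But every attribute on its right side ({C}) is prime, and the same holds for every other non-superkey FD, so 3NF still holds.

3NF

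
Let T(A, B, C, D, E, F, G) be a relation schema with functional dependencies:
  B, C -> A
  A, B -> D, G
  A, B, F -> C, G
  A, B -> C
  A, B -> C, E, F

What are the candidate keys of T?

Attributes never on any right-hand side: {B} — every candidate key must contain it.
{A, B} is a candidate key since {A, B}⁺ = {A, B, C, D, E, F, G} covers every attribute.
{B, C} is a candidate key since {B, C}⁺ = {A, B, C, D, E, F, G} covers every attribute.
These are minimal and exhaustive — every other superkey contains one of them.

{A, B}, {B, C}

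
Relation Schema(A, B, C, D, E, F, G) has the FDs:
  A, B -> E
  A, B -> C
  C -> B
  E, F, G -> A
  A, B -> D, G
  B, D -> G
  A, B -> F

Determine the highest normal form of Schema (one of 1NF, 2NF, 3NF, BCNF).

3NF

Candidate keys: {A, B}, {A, C}, {B, D, E, F}, {B, E, F, G}, {C, D, E, F}, {C, E, F, G}. Prime attributes: {A, B, C, D, E, F, G}.
For C -> B we have {C}⁺ = {B, C}; {C} is not a superkey, so BCNF fails.
Since {B} ⊆ prime attributes and every other non-superkey FD also has a prime right side, the schema is in 3NF.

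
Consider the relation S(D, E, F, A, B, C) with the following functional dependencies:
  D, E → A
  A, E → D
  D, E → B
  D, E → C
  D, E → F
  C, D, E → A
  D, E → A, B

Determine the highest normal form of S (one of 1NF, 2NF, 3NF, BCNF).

BCNF

Candidate keys: {A, E}, {D, E}. Prime attributes: {A, D, E}.
Each dependency's left side is a superkey — BCNF holds.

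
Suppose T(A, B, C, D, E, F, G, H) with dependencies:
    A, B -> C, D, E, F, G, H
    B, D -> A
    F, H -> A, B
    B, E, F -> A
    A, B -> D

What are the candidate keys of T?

{A, B}, {B, D}, {B, E, F}, {F, H}

{A, B}⁺ = {A, B, C, D, E, F, G, H}, which is every attribute, so {A, B} is a candidate key.
{B, D}⁺ = {A, B, C, D, E, F, G, H}, which is every attribute, so {B, D} is a candidate key.
{F, H}⁺ = {A, B, C, D, E, F, G, H}, which is every attribute, so {F, H} is a candidate key.
{B, E, F}⁺ = {A, B, C, D, E, F, G, H}, which is every attribute, so {B, E, F} is a candidate key.
These are minimal and exhaustive — every other superkey contains one of them.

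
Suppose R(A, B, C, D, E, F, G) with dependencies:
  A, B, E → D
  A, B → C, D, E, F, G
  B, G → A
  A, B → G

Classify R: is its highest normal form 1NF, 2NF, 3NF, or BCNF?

BCNF

Candidate keys: {A, B}, {B, G}. Prime attributes: {A, B, G}.
Every FD has a superkey on the left, so the relation is in BCNF.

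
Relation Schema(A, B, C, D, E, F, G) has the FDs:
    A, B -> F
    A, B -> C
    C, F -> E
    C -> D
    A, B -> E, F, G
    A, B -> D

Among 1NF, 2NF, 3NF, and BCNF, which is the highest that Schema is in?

2NF

Candidate key: {A, B}. Prime attributes: {A, B}.
C, F -> E breaks BCNF: {C, F}⁺ = {C, D, E, F}, so {C, F} is not a superkey.
C, F -> E has non-prime {E} on the right and a non-superkey on the left, so 3NF fails.
No non-prime attribute depends on a proper subset of any candidate key, so 2NF holds.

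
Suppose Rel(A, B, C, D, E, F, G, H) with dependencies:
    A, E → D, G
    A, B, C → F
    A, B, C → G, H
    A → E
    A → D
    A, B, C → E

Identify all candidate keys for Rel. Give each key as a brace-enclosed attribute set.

Attributes never on any right-hand side: {A, B, C} — every candidate key must contain all of them.
{A, B, C}⁺ = {A, B, C, D, E, F, G, H}, which is every attribute, so {A, B, C} is a candidate key.
Every other attribute set either contains this one or has a smaller closure.

{A, B, C}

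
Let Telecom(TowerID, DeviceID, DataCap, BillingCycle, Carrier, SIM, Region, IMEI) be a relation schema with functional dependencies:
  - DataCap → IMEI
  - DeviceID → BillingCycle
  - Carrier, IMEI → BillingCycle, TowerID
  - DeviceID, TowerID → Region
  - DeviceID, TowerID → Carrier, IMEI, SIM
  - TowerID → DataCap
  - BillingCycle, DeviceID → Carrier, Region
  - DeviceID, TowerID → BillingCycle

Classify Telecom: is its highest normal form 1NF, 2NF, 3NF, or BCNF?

1NF

Candidate keys: {DataCap, DeviceID}, {DeviceID, IMEI}, {DeviceID, TowerID}. Prime attributes: {DataCap, DeviceID, IMEI, TowerID}.
DataCap → IMEI breaks BCNF: {DataCap}⁺ = {DataCap, IMEI}, so {DataCap} is not a superkey.
DeviceID → BillingCycle determines the non-prime attribute {BillingCycle} from a non-superkey — 3NF is violated.
Since {DeviceID} ⊂ {DataCap, DeviceID} and {DeviceID}⁺ ⊇ {BillingCycle, Carrier, Region} with {BillingCycle, Carrier, Region} non-prime, there is a partial dependency; 2NF fails.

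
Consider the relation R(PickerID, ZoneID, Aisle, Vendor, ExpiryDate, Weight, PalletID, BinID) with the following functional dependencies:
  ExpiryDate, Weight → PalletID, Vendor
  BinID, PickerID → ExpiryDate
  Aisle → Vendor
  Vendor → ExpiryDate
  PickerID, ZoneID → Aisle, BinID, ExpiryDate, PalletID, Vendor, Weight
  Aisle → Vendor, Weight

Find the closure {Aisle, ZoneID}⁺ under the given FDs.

{Aisle, ExpiryDate, PalletID, Vendor, Weight, ZoneID}

Start with {Aisle, ZoneID}.
Aisle → Vendor applies; add {Vendor} → now {Aisle, Vendor, ZoneID}.
Vendor → ExpiryDate applies; add {ExpiryDate} → now {Aisle, ExpiryDate, Vendor, ZoneID}.
Aisle → Vendor, Weight applies; add {Weight} → now {Aisle, ExpiryDate, Vendor, Weight, ZoneID}.
ExpiryDate, Weight → PalletID, Vendor applies; add {PalletID} → now {Aisle, ExpiryDate, PalletID, Vendor, Weight, ZoneID}.
No further FD applies.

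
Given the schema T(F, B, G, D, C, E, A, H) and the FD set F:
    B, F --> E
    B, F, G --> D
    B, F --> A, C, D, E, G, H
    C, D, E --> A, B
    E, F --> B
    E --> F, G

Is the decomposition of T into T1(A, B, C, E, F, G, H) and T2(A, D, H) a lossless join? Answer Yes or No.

No

Common attributes: {A, H}; their closure is {A, H}.
Neither T1 nor T2 is contained in that closure, so the decomposition is lossy.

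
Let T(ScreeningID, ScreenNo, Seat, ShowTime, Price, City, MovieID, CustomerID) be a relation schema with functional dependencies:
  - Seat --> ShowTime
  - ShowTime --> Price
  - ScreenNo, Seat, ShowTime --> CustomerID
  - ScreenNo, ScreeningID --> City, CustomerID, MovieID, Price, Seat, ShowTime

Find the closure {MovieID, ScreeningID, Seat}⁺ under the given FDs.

Start with {MovieID, ScreeningID, Seat}.
Seat --> ShowTime applies; add {ShowTime} → now {MovieID, ScreeningID, Seat, ShowTime}.
ShowTime --> Price applies; add {Price} → now {MovieID, Price, ScreeningID, Seat, ShowTime}.
No further FD applies.

{MovieID, Price, ScreeningID, Seat, ShowTime}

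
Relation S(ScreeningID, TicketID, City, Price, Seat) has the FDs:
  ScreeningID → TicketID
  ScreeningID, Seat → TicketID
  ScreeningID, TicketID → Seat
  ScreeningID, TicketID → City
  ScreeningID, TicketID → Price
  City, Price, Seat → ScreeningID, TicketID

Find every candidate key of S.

{City, Price, Seat}, {ScreeningID}

Closure of {ScreeningID} is {City, Price, ScreeningID, Seat, TicketID}, the whole schema; {ScreeningID} is a candidate key.
Closure of {City, Price, Seat} is {City, Price, ScreeningID, Seat, TicketID}, the whole schema; {City, Price, Seat} is a candidate key.
These are minimal and exhaustive — every other superkey contains one of them.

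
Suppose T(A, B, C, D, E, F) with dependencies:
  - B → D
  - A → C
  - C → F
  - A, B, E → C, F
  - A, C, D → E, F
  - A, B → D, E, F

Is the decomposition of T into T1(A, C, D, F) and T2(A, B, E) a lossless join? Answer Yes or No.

No

Common attributes: {A}; their closure is {A, C, F}.
T1 ⊄ {A, C, F} and T2 ⊄ {A, C, F}, so the split is lossy.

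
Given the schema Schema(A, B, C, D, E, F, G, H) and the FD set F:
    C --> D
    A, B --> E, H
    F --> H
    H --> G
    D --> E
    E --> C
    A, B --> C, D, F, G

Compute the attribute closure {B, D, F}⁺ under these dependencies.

{B, C, D, E, F, G, H}

Start with {B, D, F}.
F --> H applies; add {H} → now {B, D, F, H}.
H --> G applies; add {G} → now {B, D, F, G, H}.
D --> E applies; add {E} → now {B, D, E, F, G, H}.
E --> C applies; add {C} → now {B, C, D, E, F, G, H}.
No further FD applies.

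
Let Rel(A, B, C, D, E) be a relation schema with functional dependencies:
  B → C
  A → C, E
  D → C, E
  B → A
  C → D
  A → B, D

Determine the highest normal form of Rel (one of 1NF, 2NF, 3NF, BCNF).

2NF

Candidate keys: {A}, {B}. Prime attributes: {A, B}.
For D → C, E we have {D}⁺ = {C, D, E}; {D} is not a superkey, so BCNF fails.
Because {C, E} are non-prime and the left side of D → C, E is not a superkey, the relation is not in 3NF.
With only single-attribute keys there can be no partial dependency, so 2NF holds.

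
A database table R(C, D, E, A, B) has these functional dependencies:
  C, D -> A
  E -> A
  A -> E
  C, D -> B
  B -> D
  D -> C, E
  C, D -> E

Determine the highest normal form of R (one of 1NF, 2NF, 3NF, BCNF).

Candidate keys: {B}, {D}. Prime attributes: {B, D}.
E -> A breaks BCNF: {E}⁺ = {A, E}, so {E} is not a superkey.
E -> A has non-prime {A} on the right and a non-superkey on the left, so 3NF fails.
All keys have size 1, which rules out partial dependencies — 2NF is satisfied.

2NF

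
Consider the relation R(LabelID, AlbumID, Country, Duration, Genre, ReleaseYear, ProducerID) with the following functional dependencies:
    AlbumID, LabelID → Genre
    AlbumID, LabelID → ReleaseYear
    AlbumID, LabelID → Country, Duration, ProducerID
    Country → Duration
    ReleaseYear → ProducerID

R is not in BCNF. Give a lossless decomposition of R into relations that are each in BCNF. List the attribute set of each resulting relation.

{AlbumID, Country, Genre, LabelID, ReleaseYear}; {Country, Duration}; {ProducerID, ReleaseYear}

Candidate key of the original relation: {AlbumID, LabelID}.
In {AlbumID, Country, Duration, Genre, LabelID, ProducerID, ReleaseYear}, {Country} is not a superkey ({Country}⁺ restricted to this set is {Country, Duration}), so split on Country → Duration into {Country, Duration} and {AlbumID, Country, Genre, LabelID, ProducerID, ReleaseYear}.
{Country, Duration}: every determinant is a superkey — BCNF.
In {AlbumID, Country, Genre, LabelID, ProducerID, ReleaseYear}, {ReleaseYear} is not a superkey ({ReleaseYear}⁺ restricted to this set is {ProducerID, ReleaseYear}), so split on ReleaseYear → ProducerID into {ProducerID, ReleaseYear} and {AlbumID, Country, Genre, LabelID, ReleaseYear}.
{ProducerID, ReleaseYear}: every determinant is a superkey — BCNF.
{AlbumID, Country, Genre, LabelID, ReleaseYear}: every determinant is a superkey — BCNF.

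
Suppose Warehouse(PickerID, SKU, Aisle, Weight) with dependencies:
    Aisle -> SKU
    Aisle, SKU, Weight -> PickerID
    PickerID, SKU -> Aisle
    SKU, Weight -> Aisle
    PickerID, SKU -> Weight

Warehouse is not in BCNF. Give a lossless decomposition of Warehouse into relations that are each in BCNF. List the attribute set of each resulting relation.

{Aisle, PickerID, Weight}; {Aisle, SKU}

Candidate keys of the original relation: {Aisle, PickerID}, {Aisle, Weight}, {PickerID, SKU}, {SKU, Weight}.
In {Aisle, PickerID, SKU, Weight}, {Aisle} is not a superkey ({Aisle}⁺ restricted to this set is {Aisle, SKU}), so split on Aisle -> SKU into {Aisle, SKU} and {Aisle, PickerID, Weight}.
{Aisle, SKU} is in BCNF.
{Aisle, PickerID, Weight} is in BCNF.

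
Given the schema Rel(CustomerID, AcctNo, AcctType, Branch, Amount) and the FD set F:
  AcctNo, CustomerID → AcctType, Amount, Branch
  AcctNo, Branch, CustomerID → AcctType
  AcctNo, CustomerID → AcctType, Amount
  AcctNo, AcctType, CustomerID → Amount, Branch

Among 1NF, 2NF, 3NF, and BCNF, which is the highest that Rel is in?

BCNF

Candidate key: {AcctNo, CustomerID}. Prime attributes: {AcctNo, CustomerID}.
The left-hand side of every FD is a superkey, so BCNF is satisfied.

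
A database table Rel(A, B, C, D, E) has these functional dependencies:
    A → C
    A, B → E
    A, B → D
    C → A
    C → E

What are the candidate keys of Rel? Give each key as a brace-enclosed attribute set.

No FD produces {B}, so it must be in every candidate key.
{A, B}⁺ = {A, B, C, D, E}, which is every attribute, so {A, B} is a candidate key.
{B, C}⁺ = {A, B, C, D, E}, which is every attribute, so {B, C} is a candidate key.
No proper subset of any of these is a key, and no other minimal superkey exists.

{A, B}, {B, C}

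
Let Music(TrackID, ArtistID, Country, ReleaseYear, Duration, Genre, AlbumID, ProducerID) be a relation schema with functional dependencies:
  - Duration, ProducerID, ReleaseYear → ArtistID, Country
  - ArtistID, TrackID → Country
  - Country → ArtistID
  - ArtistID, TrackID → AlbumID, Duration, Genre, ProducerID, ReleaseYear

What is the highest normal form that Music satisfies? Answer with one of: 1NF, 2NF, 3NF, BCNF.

Candidate keys: {ArtistID, TrackID}, {Country, TrackID}, {Duration, ProducerID, ReleaseYear, TrackID}. Prime attributes: {ArtistID, Country, Duration, ProducerID, ReleaseYear, TrackID}.
For Duration, ProducerID, ReleaseYear → ArtistID, Country we have {Duration, ProducerID, ReleaseYear}⁺ = {ArtistID, Country, Duration, ProducerID, ReleaseYear}; {Duration, ProducerID, ReleaseYear} is not a superkey, so BCNF fails.
Since {ArtistID, Country} ⊆ prime attributes and every other non-superkey FD also has a prime right side, the schema is in 3NF.

3NF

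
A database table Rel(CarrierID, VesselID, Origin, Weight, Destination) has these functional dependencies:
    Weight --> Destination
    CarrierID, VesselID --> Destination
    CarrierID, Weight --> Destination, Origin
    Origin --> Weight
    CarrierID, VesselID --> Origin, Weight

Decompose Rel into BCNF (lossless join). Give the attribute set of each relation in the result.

Candidate key of the original relation: {CarrierID, VesselID}.
In {CarrierID, Destination, Origin, VesselID, Weight}, {Weight} is not a superkey ({Weight}⁺ restricted to this set is {Destination, Weight}), so split on Weight --> Destination into {Destination, Weight} and {CarrierID, Origin, VesselID, Weight}.
{Destination, Weight} has no BCNF violation.
In {CarrierID, Origin, VesselID, Weight}, {CarrierID, Weight} is not a superkey ({CarrierID, Weight}⁺ restricted to this set is {CarrierID, Origin, Weight}), so split on CarrierID, Weight --> Origin into {CarrierID, Origin, Weight} and {CarrierID, VesselID, Weight}.
In {CarrierID, Origin, Weight}, {Origin} is not a superkey ({Origin}⁺ restricted to this set is {Origin, Weight}), so split on Origin --> Weight into {Origin, Weight} and {CarrierID, Origin}.
{Origin, Weight} has no BCNF violation.
{CarrierID, Origin} has no BCNF violation.
{CarrierID, VesselID, Weight} has no BCNF violation.

{CarrierID, Origin}; {CarrierID, VesselID, Weight}; {Destination, Weight}; {Origin, Weight}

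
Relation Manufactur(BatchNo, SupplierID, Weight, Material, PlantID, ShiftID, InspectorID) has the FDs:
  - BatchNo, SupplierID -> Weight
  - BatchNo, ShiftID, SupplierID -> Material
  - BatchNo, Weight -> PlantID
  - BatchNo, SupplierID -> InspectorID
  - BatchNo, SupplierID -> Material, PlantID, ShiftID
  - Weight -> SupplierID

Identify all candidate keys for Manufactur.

No FD produces {BatchNo}, so it must be in every candidate key.
{BatchNo, SupplierID} is a candidate key since {BatchNo, SupplierID}⁺ = {BatchNo, InspectorID, Material, PlantID, ShiftID, SupplierID, Weight} covers every attribute.
{BatchNo, Weight} is a candidate key since {BatchNo, Weight}⁺ = {BatchNo, InspectorID, Material, PlantID, ShiftID, SupplierID, Weight} covers every attribute.
Any other superkey properly contains one of these, so there are no further candidate keys.

{BatchNo, SupplierID}, {BatchNo, Weight}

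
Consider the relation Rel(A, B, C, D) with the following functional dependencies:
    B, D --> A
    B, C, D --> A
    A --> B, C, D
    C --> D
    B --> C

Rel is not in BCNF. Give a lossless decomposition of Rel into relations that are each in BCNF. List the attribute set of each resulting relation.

Candidate keys of the original relation: {A}, {B}.
Within {A, B, C, D}: {C}⁺ ∩ {A, B, C, D} = {C, D}, not the whole set, so C --> D violates BCNF; decompose into {C, D} and {A, B, C}.
{C, D} is in BCNF.
{A, B, C} is in BCNF.

{A, B, C}; {C, D}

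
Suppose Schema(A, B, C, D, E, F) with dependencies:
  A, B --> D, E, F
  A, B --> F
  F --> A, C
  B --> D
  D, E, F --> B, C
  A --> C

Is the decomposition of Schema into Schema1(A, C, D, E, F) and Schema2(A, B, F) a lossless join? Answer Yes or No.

Schema1 ∩ Schema2 = {A, F}; its closure under F is {A, C, F}.
The closure covers neither Schema1 nor Schema2 entirely; the join is not lossless.

No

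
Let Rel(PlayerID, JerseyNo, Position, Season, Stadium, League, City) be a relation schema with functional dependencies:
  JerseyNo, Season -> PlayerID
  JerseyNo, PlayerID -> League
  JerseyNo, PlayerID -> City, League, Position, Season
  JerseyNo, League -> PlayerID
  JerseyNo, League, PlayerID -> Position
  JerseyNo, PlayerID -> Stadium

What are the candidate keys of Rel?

Attributes never on any right-hand side: {JerseyNo} — every candidate key must contain it.
Closure of {JerseyNo, League} is {City, JerseyNo, League, PlayerID, Position, Season, Stadium}, the whole schema; {JerseyNo, League} is a candidate key.
Closure of {JerseyNo, PlayerID} is {City, JerseyNo, League, PlayerID, Position, Season, Stadium}, the whole schema; {JerseyNo, PlayerID} is a candidate key.
Closure of {JerseyNo, Season} is {City, JerseyNo, League, PlayerID, Position, Season, Stadium}, the whole schema; {JerseyNo, Season} is a candidate key.
Any other superkey properly contains one of these, so there are no further candidate keys.

{JerseyNo, League}, {JerseyNo, PlayerID}, {JerseyNo, Season}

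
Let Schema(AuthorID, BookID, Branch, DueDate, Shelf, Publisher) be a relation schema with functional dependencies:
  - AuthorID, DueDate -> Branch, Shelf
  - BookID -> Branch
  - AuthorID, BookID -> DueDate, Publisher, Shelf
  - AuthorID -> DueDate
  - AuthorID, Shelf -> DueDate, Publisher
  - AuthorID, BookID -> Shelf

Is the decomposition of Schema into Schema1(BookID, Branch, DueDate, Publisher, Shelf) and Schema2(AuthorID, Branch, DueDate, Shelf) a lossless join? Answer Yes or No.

Common attributes: {Branch, DueDate, Shelf}; their closure is {Branch, DueDate, Shelf}.
The closure covers neither Schema1 nor Schema2 entirely; the join is not lossless.

No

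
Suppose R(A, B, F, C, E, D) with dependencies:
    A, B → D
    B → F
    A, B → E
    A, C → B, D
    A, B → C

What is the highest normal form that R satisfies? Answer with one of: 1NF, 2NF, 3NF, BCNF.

Candidate keys: {A, B}, {A, C}. Prime attributes: {A, B, C}.
B → F breaks BCNF: {B}⁺ = {B, F}, so {B} is not a superkey.
B → F determines the non-prime attribute {F} from a non-superkey — 3NF is violated.
{B} is a proper subset of the key {A, B}, and {B}⁺ contains the non-prime attribute {F} — a partial dependency, so 2NF is violated.

1NF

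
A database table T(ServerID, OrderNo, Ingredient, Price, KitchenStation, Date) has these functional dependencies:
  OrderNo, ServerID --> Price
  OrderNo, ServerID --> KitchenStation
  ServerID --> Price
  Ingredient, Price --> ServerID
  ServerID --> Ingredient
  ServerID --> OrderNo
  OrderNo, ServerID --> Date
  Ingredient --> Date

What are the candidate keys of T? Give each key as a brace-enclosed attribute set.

{ServerID} is a candidate key since {ServerID}⁺ = {Date, Ingredient, KitchenStation, OrderNo, Price, ServerID} covers every attribute.
{Ingredient, Price} is a candidate key since {Ingredient, Price}⁺ = {Date, Ingredient, KitchenStation, OrderNo, Price, ServerID} covers every attribute.
Any other superkey properly contains one of these, so there are no further candidate keys.

{Ingredient, Price}, {ServerID}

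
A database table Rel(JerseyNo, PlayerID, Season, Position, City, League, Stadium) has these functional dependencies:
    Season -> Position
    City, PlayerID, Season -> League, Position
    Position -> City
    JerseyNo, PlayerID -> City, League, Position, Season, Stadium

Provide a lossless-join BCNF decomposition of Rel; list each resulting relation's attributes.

Candidate key of the original relation: {JerseyNo, PlayerID}.
{City, JerseyNo, League, PlayerID, Position, Season, Stadium}: {Season} determines {City, Position, Season} here but is not a superkey — split on Season -> City, Position, giving {City, Position, Season} and {JerseyNo, League, PlayerID, Season, Stadium}.
{City, Position, Season}: {Position} determines {City, Position} here but is not a superkey — split on Position -> City, giving {City, Position} and {Position, Season}.
{City, Position} is in BCNF.
{Position, Season} is in BCNF.
{JerseyNo, League, PlayerID, Season, Stadium}: {PlayerID, Season} determines {League, PlayerID, Season} here but is not a superkey — split on PlayerID, Season -> League, giving {League, PlayerID, Season} and {JerseyNo, PlayerID, Season, Stadium}.
{League, PlayerID, Season} is in BCNF.
{JerseyNo, PlayerID, Season, Stadium} is in BCNF.

{City, Position}; {JerseyNo, PlayerID, Season, Stadium}; {League, PlayerID, Season}; {Position, Season}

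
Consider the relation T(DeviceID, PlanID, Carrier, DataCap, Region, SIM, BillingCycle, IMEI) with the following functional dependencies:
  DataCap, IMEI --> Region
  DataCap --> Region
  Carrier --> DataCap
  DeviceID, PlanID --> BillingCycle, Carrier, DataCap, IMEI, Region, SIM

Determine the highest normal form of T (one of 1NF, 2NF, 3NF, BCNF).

Candidate key: {DeviceID, PlanID}. Prime attributes: {DeviceID, PlanID}.
DataCap, IMEI --> Region: {DataCap, IMEI}⁺ = {DataCap, IMEI, Region}, which is not all of the attributes, so the left side is not a superkey — BCNF is violated.
DataCap, IMEI --> Region determines the non-prime attribute {Region} from a non-superkey — 3NF is violated.
No non-prime attribute depends on a proper subset of any candidate key, so 2NF holds.

2NF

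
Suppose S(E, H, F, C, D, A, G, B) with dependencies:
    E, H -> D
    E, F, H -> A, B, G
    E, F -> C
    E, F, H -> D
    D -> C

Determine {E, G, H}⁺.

Start with {E, G, H}.
E, H -> D applies; add {D} → now {D, E, G, H}.
D -> C applies; add {C} → now {C, D, E, G, H}.
No further FD applies.

{C, D, E, G, H}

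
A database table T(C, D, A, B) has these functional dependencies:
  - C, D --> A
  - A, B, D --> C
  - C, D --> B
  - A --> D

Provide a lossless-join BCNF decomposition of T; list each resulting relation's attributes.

{A, B, C}; {A, D}

Candidate keys of the original relation: {A, B}, {A, C}, {C, D}.
{A, B, C, D}: {A} determines {A, D} here but is not a superkey — split on A --> D, giving {A, D} and {A, B, C}.
{A, D}: every determinant is a superkey — BCNF.
{A, B, C}: every determinant is a superkey — BCNF.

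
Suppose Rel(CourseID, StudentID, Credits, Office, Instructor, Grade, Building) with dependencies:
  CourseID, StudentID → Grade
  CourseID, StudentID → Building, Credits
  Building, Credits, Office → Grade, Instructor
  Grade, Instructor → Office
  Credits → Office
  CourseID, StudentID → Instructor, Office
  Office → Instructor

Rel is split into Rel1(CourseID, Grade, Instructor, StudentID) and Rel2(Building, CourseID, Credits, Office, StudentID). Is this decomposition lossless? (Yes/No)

Rel1 ∩ Rel2 = {CourseID, StudentID}; its closure under F is {Building, CourseID, Credits, Grade, Instructor, Office, StudentID}.
Since Rel1 ⊆ {Building, CourseID, Credits, Grade, Instructor, Office, StudentID}, the intersection is a superkey of Rel1; the decomposition is lossless.

Yes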